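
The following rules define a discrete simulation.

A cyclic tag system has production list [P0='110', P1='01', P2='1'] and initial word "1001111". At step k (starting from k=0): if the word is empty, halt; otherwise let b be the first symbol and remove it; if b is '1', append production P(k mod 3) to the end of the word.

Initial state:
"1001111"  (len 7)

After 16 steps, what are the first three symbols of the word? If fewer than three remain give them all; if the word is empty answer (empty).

k=0  "1001111"  (len 7)
k=1  "001111110"  (len 9)
k=2  "01111110"  (len 8)
k=3  "1111110"  (len 7)
k=4  "111110110"  (len 9)
k=5  "1111011001"  (len 10)
k=6  "1110110011"  (len 10)
k=7  "110110011110"  (len 12)
k=8  "1011001111001"  (len 13)
k=9  "0110011110011"  (len 13)
k=10  "110011110011"  (len 12)
k=11  "1001111001101"  (len 13)
k=12  "0011110011011"  (len 13)
k=13  "011110011011"  (len 12)
k=14  "11110011011"  (len 11)
k=15  "11100110111"  (len 11)
k=16  "1100110111110"  (len 13)

110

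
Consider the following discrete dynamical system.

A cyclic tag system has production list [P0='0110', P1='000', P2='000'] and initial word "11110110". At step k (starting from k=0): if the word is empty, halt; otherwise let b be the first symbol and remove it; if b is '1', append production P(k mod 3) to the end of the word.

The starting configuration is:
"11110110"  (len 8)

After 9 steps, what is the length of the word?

20

k=0  "11110110"  (len 8)
k=1  "11101100110"  (len 11)
k=2  "1101100110000"  (len 13)
k=3  "101100110000000"  (len 15)
k=4  "011001100000000110"  (len 18)
k=5  "11001100000000110"  (len 17)
k=6  "1001100000000110000"  (len 19)
k=7  "0011000000001100000110"  (len 22)
k=8  "011000000001100000110"  (len 21)
k=9  "11000000001100000110"  (len 20)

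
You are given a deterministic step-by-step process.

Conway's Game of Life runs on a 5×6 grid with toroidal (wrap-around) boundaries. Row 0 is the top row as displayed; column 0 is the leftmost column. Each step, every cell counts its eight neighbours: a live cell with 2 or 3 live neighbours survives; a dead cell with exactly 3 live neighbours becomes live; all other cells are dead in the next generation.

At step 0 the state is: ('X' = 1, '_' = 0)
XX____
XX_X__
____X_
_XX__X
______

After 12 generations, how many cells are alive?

gen 0: XX____
XX_X__
____X_
_XX__X
______
gen 1: XXX___
XXX__X
___XXX
______
__X___
gen 2: ___X_X
______
_XXXXX
___XX_
__X___
gen 3: ______
X____X
__X__X
_X___X
__X___
gen 4: ______
X____X
_X__XX
XXX___
______
gen 5: ______
X___XX
__X_X_
XXX__X
_X____
gen 6: X____X
___XXX
__X_X_
X_XX_X
_XX___
gen 7: XXXX_X
X__X__
XXX___
X___XX
__XXX_
gen 8: X____X
___XX_
__XXX_
X___X_
______
gen 9: ____XX
__X___
__X___
____XX
X_____
gen 10: _____X
___X__
___X__
_____X
X_____
gen 11: ______
____X_
____X_
______
X____X
gen 12: _____X
______
______
_____X
______

2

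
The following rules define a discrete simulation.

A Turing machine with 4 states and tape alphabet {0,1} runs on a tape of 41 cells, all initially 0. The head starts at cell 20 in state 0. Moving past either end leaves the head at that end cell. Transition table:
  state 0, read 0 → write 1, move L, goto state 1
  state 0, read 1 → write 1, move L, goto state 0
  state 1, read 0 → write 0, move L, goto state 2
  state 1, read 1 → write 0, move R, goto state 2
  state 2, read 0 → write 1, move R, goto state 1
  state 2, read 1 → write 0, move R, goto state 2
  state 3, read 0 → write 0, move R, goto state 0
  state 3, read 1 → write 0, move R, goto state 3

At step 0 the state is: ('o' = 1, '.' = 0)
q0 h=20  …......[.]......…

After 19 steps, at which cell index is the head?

0) q0 h=20  …......[.]......…
1) q1 h=19  …......[.]o.....…
2) q2 h=18  …......[.].o....…
3) q1 h=19  ….....o[.]o.....…
4) q2 h=18  …......[o].o....…
5) q2 h=19  …......[.]o.....…
6) q1 h=20  ….....o[o]......…
7) q2 h=21  …....o.[.]......…
8) q1 h=22  …...o.o[.]......…
9) q2 h=21  …....o.[o]......…
10) q2 h=22  …...o..[.]......…
11) q1 h=23  …..o..o[.]......…
12) q2 h=22  …...o..[o]......…
13) q2 h=23  …..o...[.]......…
14) q1 h=24  ….o...o[.]......…
15) q2 h=23  …..o...[o]......…
16) q2 h=24  ….o....[.]......…
17) q1 h=25  …o....o[.]......…
18) q2 h=24  ….o....[o]......…
19) q2 h=25  …o.....[.]......…

25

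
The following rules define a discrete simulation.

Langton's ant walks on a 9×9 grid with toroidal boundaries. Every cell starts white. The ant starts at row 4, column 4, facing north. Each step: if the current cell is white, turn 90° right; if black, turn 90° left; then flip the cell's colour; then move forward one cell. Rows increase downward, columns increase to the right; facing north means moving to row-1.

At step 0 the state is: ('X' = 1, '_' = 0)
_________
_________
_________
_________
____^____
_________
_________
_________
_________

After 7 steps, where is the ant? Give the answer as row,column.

[0] _________
_________
_________
_________
____^____
_________
_________
_________
_________
[1] _________
_________
_________
_________
____X>___
_________
_________
_________
_________
[2] _________
_________
_________
_________
____XX___
_____v___
_________
_________
_________
[3] _________
_________
_________
_________
____XX___
____<X___
_________
_________
_________
[4] _________
_________
_________
_________
____^X___
____XX___
_________
_________
_________
[5] _________
_________
_________
_________
___<_X___
____XX___
_________
_________
_________
[6] _________
_________
_________
___^_____
___X_X___
____XX___
_________
_________
_________
[7] _________
_________
_________
___X>____
___X_X___
____XX___
_________
_________
_________

3,4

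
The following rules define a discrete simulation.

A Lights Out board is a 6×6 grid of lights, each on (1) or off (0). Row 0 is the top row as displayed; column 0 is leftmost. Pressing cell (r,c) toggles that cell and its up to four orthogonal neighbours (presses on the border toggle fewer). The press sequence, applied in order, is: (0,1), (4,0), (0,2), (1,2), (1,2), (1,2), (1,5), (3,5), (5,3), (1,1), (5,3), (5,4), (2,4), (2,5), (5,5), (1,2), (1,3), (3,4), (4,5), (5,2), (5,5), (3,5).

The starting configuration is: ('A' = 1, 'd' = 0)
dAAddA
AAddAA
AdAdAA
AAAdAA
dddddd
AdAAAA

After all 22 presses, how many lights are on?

21

step 0: dAAddA
AAddAA
AdAdAA
AAAdAA
dddddd
AdAAAA
step 1: AddddA
AdddAA
AdAdAA
AAAdAA
dddddd
AdAAAA
step 2: AddddA
AdddAA
AdAdAA
dAAdAA
AAdddd
ddAAAA
step 3: AAAAdA
AdAdAA
AdAdAA
dAAdAA
AAdddd
ddAAAA
step 4: AAdAdA
AAdAAA
AdddAA
dAAdAA
AAdddd
ddAAAA
step 5: AAAAdA
AdAdAA
AdAdAA
dAAdAA
AAdddd
ddAAAA
step 6: AAdAdA
AAdAAA
AdddAA
dAAdAA
AAdddd
ddAAAA
step 7: AAdAdd
AAdAdd
AdddAd
dAAdAA
AAdddd
ddAAAA
step 8: AAdAdd
AAdAdd
AdddAA
dAAddd
AAdddA
ddAAAA
step 9: AAdAdd
AAdAdd
AdddAA
dAAddd
AAdAdA
dddddA
step 10: AddAdd
ddAAdd
AAddAA
dAAddd
AAdAdA
dddddA
step 11: AddAdd
ddAAdd
AAddAA
dAAddd
AAdddA
ddAAAA
step 12: AddAdd
ddAAdd
AAddAA
dAAddd
AAddAA
ddAddd
step 13: AddAdd
ddAAAd
AAdAdd
dAAdAd
AAddAA
ddAddd
step 14: AddAdd
ddAAAA
AAdAAA
dAAdAA
AAddAA
ddAddd
step 15: AddAdd
ddAAAA
AAdAAA
dAAdAA
AAddAd
ddAdAA
step 16: AdAAdd
dAddAA
AAAAAA
dAAdAA
AAddAd
ddAdAA
step 17: AdAddd
dAAAdA
AAAdAA
dAAdAA
AAddAd
ddAdAA
step 18: AdAddd
dAAAdA
AAAddA
dAAAdd
AAdddd
ddAdAA
step 19: AdAddd
dAAAdA
AAAddA
dAAAdA
AAddAA
ddAdAd
step 20: AdAddd
dAAAdA
AAAddA
dAAAdA
AAAdAA
dAdAAd
step 21: AdAddd
dAAAdA
AAAddA
dAAAdA
AAAdAd
dAdAdA
step 22: AdAddd
dAAAdA
AAAddd
dAAAAd
AAAdAA
dAdAdA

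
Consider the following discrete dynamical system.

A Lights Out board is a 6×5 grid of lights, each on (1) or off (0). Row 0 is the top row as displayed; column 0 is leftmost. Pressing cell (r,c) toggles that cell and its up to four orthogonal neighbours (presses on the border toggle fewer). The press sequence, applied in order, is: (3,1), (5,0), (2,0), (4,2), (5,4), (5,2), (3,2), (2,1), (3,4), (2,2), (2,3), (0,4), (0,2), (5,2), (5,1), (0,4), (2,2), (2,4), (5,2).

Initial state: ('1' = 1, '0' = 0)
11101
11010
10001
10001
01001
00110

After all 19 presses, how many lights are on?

20

step 0: 11101
11010
10001
10001
01001
00110
step 1: 11101
11010
11001
01101
00001
00110
step 2: 11101
11010
11001
01101
10001
11110
step 3: 11101
01010
00001
11101
10001
11110
step 4: 11101
01010
00001
11001
11111
11010
step 5: 11101
01010
00001
11001
11110
11001
step 6: 11101
01010
00001
11001
11010
10111
step 7: 11101
01010
00101
10111
11110
10111
step 8: 11101
00010
11001
11111
11110
10111
step 9: 11101
00010
11000
11100
11111
10111
step 10: 11101
00110
10110
11000
11111
10111
step 11: 11101
00100
10001
11010
11111
10111
step 12: 11110
00101
10001
11010
11111
10111
step 13: 10000
00001
10001
11010
11111
10111
step 14: 10000
00001
10001
11010
11011
11001
step 15: 10000
00001
10001
11010
10011
00101
step 16: 10011
00000
10001
11010
10011
00101
step 17: 10011
00100
11111
11110
10011
00101
step 18: 10011
00101
11100
11111
10011
00101
step 19: 10011
00101
11100
11111
10111
01011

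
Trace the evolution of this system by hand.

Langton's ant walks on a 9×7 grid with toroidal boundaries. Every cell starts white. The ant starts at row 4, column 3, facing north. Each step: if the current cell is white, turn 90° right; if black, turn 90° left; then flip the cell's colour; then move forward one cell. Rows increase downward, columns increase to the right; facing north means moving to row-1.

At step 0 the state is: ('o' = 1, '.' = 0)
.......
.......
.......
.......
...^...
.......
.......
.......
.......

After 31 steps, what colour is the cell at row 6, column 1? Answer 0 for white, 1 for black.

k=0  .......
.......
.......
.......
...^...
.......
.......
.......
.......
k=1  .......
.......
.......
.......
...o>..
.......
.......
.......
.......
k=2  .......
.......
.......
.......
...oo..
....v..
.......
.......
.......
k=3  .......
.......
.......
.......
...oo..
...<o..
.......
.......
.......
k=4  .......
.......
.......
.......
...^o..
...oo..
.......
.......
.......
k=5  .......
.......
.......
.......
..<.o..
...oo..
.......
.......
.......
k=6  .......
.......
.......
..^....
..o.o..
...oo..
.......
.......
.......
k=7  .......
.......
.......
..o>...
..o.o..
...oo..
.......
.......
.......
k=8  .......
.......
.......
..oo...
..ovo..
...oo..
.......
.......
.......
k=9  .......
.......
.......
..oo...
..<oo..
...oo..
.......
.......
.......
k=10  .......
.......
.......
..oo...
...oo..
..voo..
.......
.......
.......
k=11  .......
.......
.......
..oo...
...oo..
.<ooo..
.......
.......
.......
k=12  .......
.......
.......
..oo...
.^.oo..
.oooo..
.......
.......
.......
k=13  .......
.......
.......
..oo...
.o>oo..
.oooo..
.......
.......
.......
k=14  .......
.......
.......
..oo...
.oooo..
.ovoo..
.......
.......
.......
k=15  .......
.......
.......
..oo...
.oooo..
.o.>o..
.......
.......
.......
k=16  .......
.......
.......
..oo...
.oo^o..
.o..o..
.......
.......
.......
k=17  .......
.......
.......
..oo...
.o<.o..
.o..o..
.......
.......
.......
k=18  .......
.......
.......
..oo...
.o..o..
.ov.o..
.......
.......
.......
k=19  .......
.......
.......
..oo...
.o..o..
.<o.o..
.......
.......
.......
k=20  .......
.......
.......
..oo...
.o..o..
..o.o..
.v.....
.......
.......
k=21  .......
.......
.......
..oo...
.o..o..
..o.o..
<o.....
.......
.......
k=22  .......
.......
.......
..oo...
.o..o..
^.o.o..
oo.....
.......
.......
k=23  .......
.......
.......
..oo...
.o..o..
o>o.o..
oo.....
.......
.......
k=24  .......
.......
.......
..oo...
.o..o..
ooo.o..
ov.....
.......
.......
k=25  .......
.......
.......
..oo...
.o..o..
ooo.o..
o.>....
.......
.......
k=26  .......
.......
.......
..oo...
.o..o..
ooo.o..
o.o....
..v....
.......
k=27  .......
.......
.......
..oo...
.o..o..
ooo.o..
o.o....
.<o....
.......
k=28  .......
.......
.......
..oo...
.o..o..
ooo.o..
o^o....
.oo....
.......
k=29  .......
.......
.......
..oo...
.o..o..
ooo.o..
oo>....
.oo....
.......
k=30  .......
.......
.......
..oo...
.o..o..
oo^.o..
oo.....
.oo....
.......
k=31  .......
.......
.......
..oo...
.o..o..
o<..o..
oo.....
.oo....
.......

1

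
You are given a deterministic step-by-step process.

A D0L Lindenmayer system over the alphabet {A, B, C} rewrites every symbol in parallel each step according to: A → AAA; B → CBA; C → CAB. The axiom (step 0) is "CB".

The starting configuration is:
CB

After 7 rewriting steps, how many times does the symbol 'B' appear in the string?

0) CB
1) CABCBA
2) CABAAACBACABCBAAAA
3) CABAAACBAAAAAAAAAACABCBAAAACABAAACBACABCBAAAAAAAAAAAAA
4) CABAAACBAAAAAAAAAACABCBAAAAAAAAAAAAAAAAAAAAAAAAAAAAAAACABA…AAAACABAAACBACABCBAAAAAAAAAAAAAAAAAAAAAAAAAAAAAAAAAAAAAAAA  (len 162)
5) CABAAACBAAAAAAAAAACABCBAAAAAAAAAAAAAAAAAAAAAAAAAAAAAAACABA…AAAAAAAAAAAAAAAAAAAAAAAAAAAAAAAAAAAAAAAAAAAAAAAAAAAAAAAAAA  (len 486)
6) CABAAACBAAAAAAAAAACABCBAAAAAAAAAAAAAAAAAAAAAAAAAAAAAAACABA…AAAAAAAAAAAAAAAAAAAAAAAAAAAAAAAAAAAAAAAAAAAAAAAAAAAAAAAAAA  (len 1458)
7) CABAAACBAAAAAAAAAACABCBAAAAAAAAAAAAAAAAAAAAAAAAAAAAAAACABA…AAAAAAAAAAAAAAAAAAAAAAAAAAAAAAAAAAAAAAAAAAAAAAAAAAAAAAAAAA  (len 4374)

128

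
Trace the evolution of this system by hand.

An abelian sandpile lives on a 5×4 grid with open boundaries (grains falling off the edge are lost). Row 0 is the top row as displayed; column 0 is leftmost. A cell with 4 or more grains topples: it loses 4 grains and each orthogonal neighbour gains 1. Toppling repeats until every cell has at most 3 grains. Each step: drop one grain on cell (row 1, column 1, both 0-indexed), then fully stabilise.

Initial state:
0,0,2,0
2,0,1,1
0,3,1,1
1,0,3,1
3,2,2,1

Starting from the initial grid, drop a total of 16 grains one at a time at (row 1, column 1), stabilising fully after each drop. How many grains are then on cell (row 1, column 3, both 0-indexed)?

3

[0] 0,0,2,0
2,0,1,1
0,3,1,1
1,0,3,1
3,2,2,1
[1] 0,0,2,0
2,1,1,1
0,3,1,1
1,0,3,1
3,2,2,1
[2] 0,0,2,0
2,2,1,1
0,3,1,1
1,0,3,1
3,2,2,1
[3] 0,0,2,0
2,3,1,1
0,3,1,1
1,0,3,1
3,2,2,1
[4] 0,1,2,0
3,1,2,1
1,0,2,1
1,1,3,1
3,2,2,1
[5] 0,1,2,0
3,2,2,1
1,0,2,1
1,1,3,1
3,2,2,1
[6] 0,1,2,0
3,3,2,1
1,0,2,1
1,1,3,1
3,2,2,1
[7] 1,2,2,0
0,1,3,1
2,1,2,1
1,1,3,1
3,2,2,1
[8] 1,2,2,0
0,2,3,1
2,1,2,1
1,1,3,1
3,2,2,1
[9] 1,2,2,0
0,3,3,1
2,1,2,1
1,1,3,1
3,2,2,1
[10] 1,3,3,0
1,1,0,2
2,2,3,1
1,1,3,1
3,2,2,1
[11] 1,3,3,0
1,2,0,2
2,2,3,1
1,1,3,1
3,2,2,1
[12] 1,3,3,0
1,3,0,2
2,2,3,1
1,1,3,1
3,2,2,1
[13] 2,1,0,1
2,1,2,2
2,3,3,1
1,1,3,1
3,2,2,1
[14] 2,1,0,1
2,2,2,2
2,3,3,1
1,1,3,1
3,2,2,1
[15] 2,1,0,1
2,3,2,2
2,3,3,1
1,1,3,1
3,2,2,1
[16] 2,2,1,1
3,2,0,3
3,1,2,2
1,3,0,2
3,2,3,1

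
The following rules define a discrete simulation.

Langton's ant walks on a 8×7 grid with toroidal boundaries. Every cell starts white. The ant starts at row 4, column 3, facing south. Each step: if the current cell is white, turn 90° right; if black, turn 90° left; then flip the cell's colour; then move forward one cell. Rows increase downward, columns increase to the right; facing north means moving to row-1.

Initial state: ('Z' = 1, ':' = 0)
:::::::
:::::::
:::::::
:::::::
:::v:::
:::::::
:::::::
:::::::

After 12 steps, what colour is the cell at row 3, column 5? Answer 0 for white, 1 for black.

1

step 0: :::::::
:::::::
:::::::
:::::::
:::v:::
:::::::
:::::::
:::::::
step 1: :::::::
:::::::
:::::::
:::::::
::<Z:::
:::::::
:::::::
:::::::
step 2: :::::::
:::::::
:::::::
::^::::
::ZZ:::
:::::::
:::::::
:::::::
step 3: :::::::
:::::::
:::::::
::Z>:::
::ZZ:::
:::::::
:::::::
:::::::
step 4: :::::::
:::::::
:::::::
::ZZ:::
::Zv:::
:::::::
:::::::
:::::::
step 5: :::::::
:::::::
:::::::
::ZZ:::
::Z:>::
:::::::
:::::::
:::::::
step 6: :::::::
:::::::
:::::::
::ZZ:::
::Z:Z::
::::v::
:::::::
:::::::
step 7: :::::::
:::::::
:::::::
::ZZ:::
::Z:Z::
:::<Z::
:::::::
:::::::
step 8: :::::::
:::::::
:::::::
::ZZ:::
::Z^Z::
:::ZZ::
:::::::
:::::::
step 9: :::::::
:::::::
:::::::
::ZZ:::
::ZZ>::
:::ZZ::
:::::::
:::::::
step 10: :::::::
:::::::
:::::::
::ZZ^::
::ZZ:::
:::ZZ::
:::::::
:::::::
step 11: :::::::
:::::::
:::::::
::ZZZ>:
::ZZ:::
:::ZZ::
:::::::
:::::::
step 12: :::::::
:::::::
:::::::
::ZZZZ:
::ZZ:v:
:::ZZ::
:::::::
:::::::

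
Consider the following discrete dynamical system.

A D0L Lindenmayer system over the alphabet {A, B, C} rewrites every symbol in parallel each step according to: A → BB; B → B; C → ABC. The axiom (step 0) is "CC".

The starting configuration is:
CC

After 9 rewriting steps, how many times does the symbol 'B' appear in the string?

50

0) CC
1) ABCABC
2) BBBABCBBBABC
3) BBBBBBABCBBBBBBABC
4) BBBBBBBBBABCBBBBBBBBBABC
5) BBBBBBBBBBBBABCBBBBBBBBBBBBABC
6) BBBBBBBBBBBBBBBABCBBBBBBBBBBBBBBBABC
7) BBBBBBBBBBBBBBBBBBABCBBBBBBBBBBBBBBBBBBABC
8) BBBBBBBBBBBBBBBBBBBBBABCBBBBBBBBBBBBBBBBBBBBBABC
9) BBBBBBBBBBBBBBBBBBBBBBBBABCBBBBBBBBBBBBBBBBBBBBBBBBABC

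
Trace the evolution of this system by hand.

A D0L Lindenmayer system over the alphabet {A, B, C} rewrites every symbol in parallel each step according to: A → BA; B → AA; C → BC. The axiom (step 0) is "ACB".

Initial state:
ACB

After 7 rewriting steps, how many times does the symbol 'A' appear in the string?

gen 0: ACB
gen 1: BABCAA
gen 2: AABAAABCBABA
gen 3: BABAAABABABAAABCAABAAABA
gen 4: AABAAABABABAAABAAABAAABABABAAABCBABAAABABABAAABA
gen 5: BABAAABABABAAABAAABAAABABABAAABABABAAABABABAAABAAABAAABABABAAABCAABAAABABABAAABAAABAAABABABAAABA
gen 6: AABAAABABABAAABAAABAAABABABAAABABABAAABABABAAABAAABAAABABA…BABABAAABAAABAAABABABAAABABABAAABABABAAABAAABAAABABABAAABA  (len 192)
gen 7: BABAAABABABAAABAAABAAABABABAAABABABAAABABABAAABAAABAAABABA…BABABAAABAAABAAABABABAAABABABAAABABABAAABAAABAAABABABAAABA  (len 384)

255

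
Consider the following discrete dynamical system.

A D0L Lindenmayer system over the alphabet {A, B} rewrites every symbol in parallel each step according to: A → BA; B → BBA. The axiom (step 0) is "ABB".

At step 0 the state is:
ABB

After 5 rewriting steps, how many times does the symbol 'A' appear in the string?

gen 0: ABB
gen 1: BABBABBA
gen 2: BBABABBABBABABBABBABA
gen 3: BBABBABABBABABBABBABABBABBABABBABABBABBABABBABBABABBABA
gen 4: BBABBABABBABBABABBABABBABBABABBABABBABBABABBABBABABBABABBA…ABABBABBABABBABBABABBABABBABBABABBABBABABBABABBABBABABBABA  (len 144)
gen 5: BBABBABABBABBABABBABABBABBABABBABBABABBABABBABBABABBABABBA…ABBABABBABABBABBABABBABABBABBABABBABBABABBABABBABBABABBABA  (len 377)

144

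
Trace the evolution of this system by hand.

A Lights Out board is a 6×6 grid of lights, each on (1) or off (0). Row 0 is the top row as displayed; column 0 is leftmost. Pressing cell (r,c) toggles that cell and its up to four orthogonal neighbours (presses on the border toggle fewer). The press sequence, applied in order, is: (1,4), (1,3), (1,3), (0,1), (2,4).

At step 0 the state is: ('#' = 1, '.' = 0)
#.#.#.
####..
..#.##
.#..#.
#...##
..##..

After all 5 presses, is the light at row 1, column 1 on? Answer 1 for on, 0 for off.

0

step 0: #.#.#.
####..
..#.##
.#..#.
#...##
..##..
step 1: #.#...
###.##
..#..#
.#..#.
#...##
..##..
step 2: #.##..
##.#.#
..##.#
.#..#.
#...##
..##..
step 3: #.#...
###.##
..#..#
.#..#.
#...##
..##..
step 4: .#....
#.#.##
..#..#
.#..#.
#...##
..##..
step 5: .#....
#.#..#
..###.
.#....
#...##
..##..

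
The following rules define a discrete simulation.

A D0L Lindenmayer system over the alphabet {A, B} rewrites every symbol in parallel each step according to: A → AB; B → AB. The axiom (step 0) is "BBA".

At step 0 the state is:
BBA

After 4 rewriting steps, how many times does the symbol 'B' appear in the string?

[0] BBA
[1] ABABAB
[2] ABABABABABAB
[3] ABABABABABABABABABABABAB
[4] ABABABABABABABABABABABABABABABABABABABABABABABAB

24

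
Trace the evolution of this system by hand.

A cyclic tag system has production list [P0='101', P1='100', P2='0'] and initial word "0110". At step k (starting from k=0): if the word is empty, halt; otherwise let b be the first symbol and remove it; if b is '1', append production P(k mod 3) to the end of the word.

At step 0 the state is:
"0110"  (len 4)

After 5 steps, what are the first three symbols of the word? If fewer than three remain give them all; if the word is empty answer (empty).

k=0  "0110"  (len 4)
k=1  "110"  (len 3)
k=2  "10100"  (len 5)
k=3  "01000"  (len 5)
k=4  "1000"  (len 4)
k=5  "000100"  (len 6)

000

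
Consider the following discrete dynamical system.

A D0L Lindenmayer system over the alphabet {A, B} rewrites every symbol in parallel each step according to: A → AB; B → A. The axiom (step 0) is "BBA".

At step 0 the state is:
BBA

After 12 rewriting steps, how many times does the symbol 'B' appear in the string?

322

t=0: BBA
t=1: AAAB
t=2: ABABABA
t=3: ABAABAABAAB
t=4: ABAABABAABABAABABA
t=5: ABAABABAABAABABAABAABABAABAAB
t=6: ABAABABAABAABABAABABAABAABABAABABAABAABABAABABA
t=7: ABAABABAABAABABAABABAABAABABAABAABABAABABAABAABABAABAABABAABABAABAABABAABAAB
t=8: ABAABABAABAABABAABABAABAABABAABAABABAABABAABAABABAABABAABA…AABABAABABAABAABABAABABAABAABABAABAABABAABABAABAABABAABABA  (len 123)
t=9: ABAABABAABAABABAABABAABAABABAABAABABAABABAABAABABAABABAABA…AABABAABABAABAABABAABABAABAABABAABAABABAABABAABAABABAABAAB  (len 199)
t=10: ABAABABAABAABABAABABAABAABABAABAABABAABABAABAABABAABABAABA…AABABAABABAABAABABAABABAABAABABAABAABABAABABAABAABABAABABA  (len 322)
t=11: ABAABABAABAABABAABABAABAABABAABAABABAABABAABAABABAABABAABA…AABABAABABAABAABABAABABAABAABABAABAABABAABABAABAABABAABAAB  (len 521)
t=12: ABAABABAABAABABAABABAABAABABAABAABABAABABAABAABABAABABAABA…AABABAABABAABAABABAABABAABAABABAABAABABAABABAABAABABAABABA  (len 843)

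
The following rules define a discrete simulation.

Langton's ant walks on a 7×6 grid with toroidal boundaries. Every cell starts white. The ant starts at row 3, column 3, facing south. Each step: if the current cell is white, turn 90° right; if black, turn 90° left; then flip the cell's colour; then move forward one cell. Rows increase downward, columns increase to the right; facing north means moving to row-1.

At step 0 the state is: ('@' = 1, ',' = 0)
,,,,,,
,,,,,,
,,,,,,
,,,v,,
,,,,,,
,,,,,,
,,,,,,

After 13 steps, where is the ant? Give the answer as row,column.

0) ,,,,,,
,,,,,,
,,,,,,
,,,v,,
,,,,,,
,,,,,,
,,,,,,
1) ,,,,,,
,,,,,,
,,,,,,
,,<@,,
,,,,,,
,,,,,,
,,,,,,
2) ,,,,,,
,,,,,,
,,^,,,
,,@@,,
,,,,,,
,,,,,,
,,,,,,
3) ,,,,,,
,,,,,,
,,@>,,
,,@@,,
,,,,,,
,,,,,,
,,,,,,
4) ,,,,,,
,,,,,,
,,@@,,
,,@v,,
,,,,,,
,,,,,,
,,,,,,
5) ,,,,,,
,,,,,,
,,@@,,
,,@,>,
,,,,,,
,,,,,,
,,,,,,
6) ,,,,,,
,,,,,,
,,@@,,
,,@,@,
,,,,v,
,,,,,,
,,,,,,
7) ,,,,,,
,,,,,,
,,@@,,
,,@,@,
,,,<@,
,,,,,,
,,,,,,
8) ,,,,,,
,,,,,,
,,@@,,
,,@^@,
,,,@@,
,,,,,,
,,,,,,
9) ,,,,,,
,,,,,,
,,@@,,
,,@@>,
,,,@@,
,,,,,,
,,,,,,
10) ,,,,,,
,,,,,,
,,@@^,
,,@@,,
,,,@@,
,,,,,,
,,,,,,
11) ,,,,,,
,,,,,,
,,@@@>
,,@@,,
,,,@@,
,,,,,,
,,,,,,
12) ,,,,,,
,,,,,,
,,@@@@
,,@@,v
,,,@@,
,,,,,,
,,,,,,
13) ,,,,,,
,,,,,,
,,@@@@
,,@@<@
,,,@@,
,,,,,,
,,,,,,

3,4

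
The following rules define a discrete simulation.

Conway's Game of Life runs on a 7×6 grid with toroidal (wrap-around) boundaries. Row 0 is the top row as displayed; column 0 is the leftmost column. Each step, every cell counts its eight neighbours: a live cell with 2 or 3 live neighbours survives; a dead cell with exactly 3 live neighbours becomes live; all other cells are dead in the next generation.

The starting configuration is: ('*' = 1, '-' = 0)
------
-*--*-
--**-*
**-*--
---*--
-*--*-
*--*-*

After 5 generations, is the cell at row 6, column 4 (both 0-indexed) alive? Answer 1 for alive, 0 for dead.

0

t=0: ------
-*--*-
--**-*
**-*--
---*--
-*--*-
*--*-*
t=1: *---**
--***-
---*-*
**-*--
**-**-
*-****
*---**
t=2: **----
*-*---
**---*
-*-*--
------
--*---
------
t=3: **----
--*---
-----*
-**---
--*---
------
-*----
t=4: ***---
**----
-**---
-**---
-**---
------
**----
t=5: --*--*
------
------
*--*--
-**---
*-*---
*-*---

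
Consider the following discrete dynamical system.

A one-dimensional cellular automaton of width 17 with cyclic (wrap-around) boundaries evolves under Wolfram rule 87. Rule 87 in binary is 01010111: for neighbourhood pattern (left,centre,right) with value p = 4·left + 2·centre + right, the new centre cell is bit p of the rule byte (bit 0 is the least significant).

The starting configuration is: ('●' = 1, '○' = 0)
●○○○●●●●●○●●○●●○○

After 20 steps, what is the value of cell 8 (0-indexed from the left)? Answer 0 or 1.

0

step 0: ●○○○●●●●●○●●○●●○○
step 1: ●●●●○○○○●○○●○○●●●
step 2: ○○○●●●●●●●●●●●○○○
step 3: ●●●○○○○○○○○○○●●●●
step 4: ○○●●●●●●●●●●●○○○○
step 5: ●●○○○○○○○○○○●●●●●
step 6: ○●●●●●●●●●●●○○○○○
step 7: ●○○○○○○○○○○●●●●●●
step 8: ●●●●●●●●●●●○○○○○○
step 9: ○○○○○○○○○○●●●●●●●
step 10: ●●●●●●●●●●○○○○○○●
step 11: ○○○○○○○○○●●●●●●●○
step 12: ●●●●●●●●●○○○○○○●●
step 13: ○○○○○○○○●●●●●●●○○
step 14: ●●●●●●●●○○○○○○●●●
step 15: ○○○○○○○●●●●●●●○○○
step 16: ●●●●●●●○○○○○○●●●●
step 17: ○○○○○○●●●●●●●○○○○
step 18: ●●●●●●○○○○○○●●●●●
step 19: ○○○○○●●●●●●●○○○○○
step 20: ●●●●●○○○○○○●●●●●●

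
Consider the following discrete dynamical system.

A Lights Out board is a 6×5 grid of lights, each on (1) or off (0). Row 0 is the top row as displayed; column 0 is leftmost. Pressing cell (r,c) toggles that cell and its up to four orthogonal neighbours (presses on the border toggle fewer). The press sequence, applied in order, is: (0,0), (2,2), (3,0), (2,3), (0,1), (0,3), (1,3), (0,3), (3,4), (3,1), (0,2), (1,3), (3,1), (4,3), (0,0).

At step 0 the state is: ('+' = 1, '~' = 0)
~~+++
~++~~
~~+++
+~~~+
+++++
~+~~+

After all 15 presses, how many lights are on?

gen 0: ~~+++
~++~~
~~+++
+~~~+
+++++
~+~~+
gen 1: +++++
+++~~
~~+++
+~~~+
+++++
~+~~+
gen 2: +++++
++~~~
~+~~+
+~+~+
+++++
~+~~+
gen 3: +++++
++~~~
++~~+
~++~+
~++++
~+~~+
gen 4: +++++
++~+~
++++~
~++++
~++++
~+~~+
gen 5: ~~~++
+~~+~
++++~
~++++
~++++
~+~~+
gen 6: ~~+~~
+~~~~
++++~
~++++
~++++
~+~~+
gen 7: ~~++~
+~+++
+++~~
~++++
~++++
~+~~+
gen 8: ~~~~+
+~+~+
+++~~
~++++
~++++
~+~~+
gen 9: ~~~~+
+~+~+
+++~+
~++~~
~+++~
~+~~+
gen 10: ~~~~+
+~+~+
+~+~+
+~~~~
~~++~
~+~~+
gen 11: ~++++
+~~~+
+~+~+
+~~~~
~~++~
~+~~+
gen 12: ~++~+
+~++~
+~+++
+~~~~
~~++~
~+~~+
gen 13: ~++~+
+~++~
+++++
~++~~
~+++~
~+~~+
gen 14: ~++~+
+~++~
+++++
~+++~
~+~~+
~+~++
gen 15: +~+~+
~~++~
+++++
~+++~
~+~~+
~+~++

18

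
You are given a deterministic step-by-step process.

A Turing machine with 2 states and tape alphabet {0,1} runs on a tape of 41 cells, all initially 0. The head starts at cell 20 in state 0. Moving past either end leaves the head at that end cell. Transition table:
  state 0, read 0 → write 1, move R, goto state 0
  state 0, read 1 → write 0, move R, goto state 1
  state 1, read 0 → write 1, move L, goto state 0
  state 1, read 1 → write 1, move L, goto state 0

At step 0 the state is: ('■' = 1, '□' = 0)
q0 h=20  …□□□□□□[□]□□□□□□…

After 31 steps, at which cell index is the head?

gen 0: q0 h=20  …□□□□□□[□]□□□□□□…
gen 1: q0 h=21  …□□□□□■[□]□□□□□□…
gen 2: q0 h=22  …□□□□■■[□]□□□□□□…
gen 3: q0 h=23  …□□□■■■[□]□□□□□□…
gen 4: q0 h=24  …□□■■■■[□]□□□□□□…
gen 5: q0 h=25  …□■■■■■[□]□□□□□□…
gen 6: q0 h=26  …■■■■■■[□]□□□□□□…
gen 7: q0 h=27  …■■■■■■[□]□□□□□□…
gen 8: q0 h=28  …■■■■■■[□]□□□□□□…
gen 9: q0 h=29  …■■■■■■[□]□□□□□□…
gen 10: q0 h=30  …■■■■■■[□]□□□□□□…
gen 11: q0 h=31  …■■■■■■[□]□□□□□□…
gen 12: q0 h=32  …■■■■■■[□]□□□□□□…
gen 13: q0 h=33  …■■■■■■[□]□□□□□□…
gen 14: q0 h=34  …■■■■■■[□]□□□□□□|
gen 15: q0 h=35  …■■■■■■[□]□□□□□|
gen 16: q0 h=36  …■■■■■■[□]□□□□|
gen 17: q0 h=37  …■■■■■■[□]□□□|
gen 18: q0 h=38  …■■■■■■[□]□□|
gen 19: q0 h=39  …■■■■■■[□]□|
gen 20: q0 h=40  …■■■■■■[□]|
gen 21: q0 h=40  …■■■■■■[■]|
gen 22: q1 h=40  …■■■■■■[□]|
gen 23: q0 h=39  …■■■■■■[■]■|
gen 24: q1 h=40  …■■■■■□[■]|
gen 25: q0 h=39  …■■■■■■[□]■|
gen 26: q0 h=40  …■■■■■■[■]|
gen 27: q1 h=40  …■■■■■■[□]|
gen 28: q0 h=39  …■■■■■■[■]■|
gen 29: q1 h=40  …■■■■■□[■]|
gen 30: q0 h=39  …■■■■■■[□]■|
gen 31: q0 h=40  …■■■■■■[■]|

40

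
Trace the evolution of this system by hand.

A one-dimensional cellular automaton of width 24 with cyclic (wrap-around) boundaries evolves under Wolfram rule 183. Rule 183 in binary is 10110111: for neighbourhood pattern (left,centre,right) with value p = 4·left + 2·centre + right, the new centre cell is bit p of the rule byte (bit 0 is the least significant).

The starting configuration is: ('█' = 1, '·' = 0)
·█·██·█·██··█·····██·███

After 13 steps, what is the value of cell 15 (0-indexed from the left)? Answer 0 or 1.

step 0: ·█·██·█·██··█·····██·███
step 1: ███··███··████████··█·█·
step 2: ·█·██·█·██·██████·██████
step 3: ███··███··█·████·█·████·
step 4: ·█·██·█·████·██·███·██·█
step 5: ███··███·██·█··█·█·█··██
step 6: ██·██·█·█··███████████·█
step 7: █·█··██████·█████████·█·
step 8: █████·████·█·███████·███
step 9: ████·█·██·███·█████·█·██
step 10: ███·███··█·█·█·███·███·█
step 11: ██·█·█·████████·█·█·█·█·
step 12: ··█████·██████·█████████
step 13: ██·███·█·████·█·███████·

0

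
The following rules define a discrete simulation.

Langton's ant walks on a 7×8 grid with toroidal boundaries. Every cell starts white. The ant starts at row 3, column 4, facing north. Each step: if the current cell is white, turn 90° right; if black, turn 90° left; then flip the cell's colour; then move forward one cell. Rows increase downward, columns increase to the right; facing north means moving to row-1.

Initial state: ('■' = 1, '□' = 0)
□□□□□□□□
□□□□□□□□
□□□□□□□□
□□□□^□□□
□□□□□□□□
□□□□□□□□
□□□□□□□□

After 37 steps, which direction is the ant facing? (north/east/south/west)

step 0: □□□□□□□□
□□□□□□□□
□□□□□□□□
□□□□^□□□
□□□□□□□□
□□□□□□□□
□□□□□□□□
step 1: □□□□□□□□
□□□□□□□□
□□□□□□□□
□□□□■>□□
□□□□□□□□
□□□□□□□□
□□□□□□□□
step 2: □□□□□□□□
□□□□□□□□
□□□□□□□□
□□□□■■□□
□□□□□v□□
□□□□□□□□
□□□□□□□□
step 3: □□□□□□□□
□□□□□□□□
□□□□□□□□
□□□□■■□□
□□□□<■□□
□□□□□□□□
□□□□□□□□
step 4: □□□□□□□□
□□□□□□□□
□□□□□□□□
□□□□^■□□
□□□□■■□□
□□□□□□□□
□□□□□□□□
step 5: □□□□□□□□
□□□□□□□□
□□□□□□□□
□□□<□■□□
□□□□■■□□
□□□□□□□□
□□□□□□□□
step 6: □□□□□□□□
□□□□□□□□
□□□^□□□□
□□□■□■□□
□□□□■■□□
□□□□□□□□
□□□□□□□□
step 7: □□□□□□□□
□□□□□□□□
□□□■>□□□
□□□■□■□□
□□□□■■□□
□□□□□□□□
□□□□□□□□
step 8: □□□□□□□□
□□□□□□□□
□□□■■□□□
□□□■v■□□
□□□□■■□□
□□□□□□□□
□□□□□□□□
step 9: □□□□□□□□
□□□□□□□□
□□□■■□□□
□□□<■■□□
□□□□■■□□
□□□□□□□□
□□□□□□□□
step 10: □□□□□□□□
□□□□□□□□
□□□■■□□□
□□□□■■□□
□□□v■■□□
□□□□□□□□
□□□□□□□□
step 11: □□□□□□□□
□□□□□□□□
□□□■■□□□
□□□□■■□□
□□<■■■□□
□□□□□□□□
□□□□□□□□
step 12: □□□□□□□□
□□□□□□□□
□□□■■□□□
□□^□■■□□
□□■■■■□□
□□□□□□□□
□□□□□□□□
step 13: □□□□□□□□
□□□□□□□□
□□□■■□□□
□□■>■■□□
□□■■■■□□
□□□□□□□□
□□□□□□□□
step 14: □□□□□□□□
□□□□□□□□
□□□■■□□□
□□■■■■□□
□□■v■■□□
□□□□□□□□
□□□□□□□□
step 15: □□□□□□□□
□□□□□□□□
□□□■■□□□
□□■■■■□□
□□■□>■□□
□□□□□□□□
□□□□□□□□
step 16: □□□□□□□□
□□□□□□□□
□□□■■□□□
□□■■^■□□
□□■□□■□□
□□□□□□□□
□□□□□□□□
step 17: □□□□□□□□
□□□□□□□□
□□□■■□□□
□□■<□■□□
□□■□□■□□
□□□□□□□□
□□□□□□□□
step 18: □□□□□□□□
□□□□□□□□
□□□■■□□□
□□■□□■□□
□□■v□■□□
□□□□□□□□
□□□□□□□□
step 19: □□□□□□□□
□□□□□□□□
□□□■■□□□
□□■□□■□□
□□<■□■□□
□□□□□□□□
□□□□□□□□
step 20: □□□□□□□□
□□□□□□□□
□□□■■□□□
□□■□□■□□
□□□■□■□□
□□v□□□□□
□□□□□□□□
step 21: □□□□□□□□
□□□□□□□□
□□□■■□□□
□□■□□■□□
□□□■□■□□
□<■□□□□□
□□□□□□□□
step 22: □□□□□□□□
□□□□□□□□
□□□■■□□□
□□■□□■□□
□^□■□■□□
□■■□□□□□
□□□□□□□□
step 23: □□□□□□□□
□□□□□□□□
□□□■■□□□
□□■□□■□□
□■>■□■□□
□■■□□□□□
□□□□□□□□
step 24: □□□□□□□□
□□□□□□□□
□□□■■□□□
□□■□□■□□
□■■■□■□□
□■v□□□□□
□□□□□□□□
step 25: □□□□□□□□
□□□□□□□□
□□□■■□□□
□□■□□■□□
□■■■□■□□
□■□>□□□□
□□□□□□□□
step 26: □□□□□□□□
□□□□□□□□
□□□■■□□□
□□■□□■□□
□■■■□■□□
□■□■□□□□
□□□v□□□□
step 27: □□□□□□□□
□□□□□□□□
□□□■■□□□
□□■□□■□□
□■■■□■□□
□■□■□□□□
□□<■□□□□
step 28: □□□□□□□□
□□□□□□□□
□□□■■□□□
□□■□□■□□
□■■■□■□□
□■^■□□□□
□□■■□□□□
step 29: □□□□□□□□
□□□□□□□□
□□□■■□□□
□□■□□■□□
□■■■□■□□
□■■>□□□□
□□■■□□□□
step 30: □□□□□□□□
□□□□□□□□
□□□■■□□□
□□■□□■□□
□■■^□■□□
□■■□□□□□
□□■■□□□□
step 31: □□□□□□□□
□□□□□□□□
□□□■■□□□
□□■□□■□□
□■<□□■□□
□■■□□□□□
□□■■□□□□
step 32: □□□□□□□□
□□□□□□□□
□□□■■□□□
□□■□□■□□
□■□□□■□□
□■v□□□□□
□□■■□□□□
step 33: □□□□□□□□
□□□□□□□□
□□□■■□□□
□□■□□■□□
□■□□□■□□
□■□>□□□□
□□■■□□□□
step 34: □□□□□□□□
□□□□□□□□
□□□■■□□□
□□■□□■□□
□■□□□■□□
□■□■□□□□
□□■v□□□□
step 35: □□□□□□□□
□□□□□□□□
□□□■■□□□
□□■□□■□□
□■□□□■□□
□■□■□□□□
□□■□>□□□
step 36: □□□□v□□□
□□□□□□□□
□□□■■□□□
□□■□□■□□
□■□□□■□□
□■□■□□□□
□□■□■□□□
step 37: □□□<■□□□
□□□□□□□□
□□□■■□□□
□□■□□■□□
□■□□□■□□
□■□■□□□□
□□■□■□□□

west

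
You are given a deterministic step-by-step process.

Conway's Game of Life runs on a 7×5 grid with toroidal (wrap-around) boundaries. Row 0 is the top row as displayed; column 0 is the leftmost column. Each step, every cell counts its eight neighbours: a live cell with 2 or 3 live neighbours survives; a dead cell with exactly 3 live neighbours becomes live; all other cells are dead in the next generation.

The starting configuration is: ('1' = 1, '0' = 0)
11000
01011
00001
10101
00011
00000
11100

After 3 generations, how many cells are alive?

t=0: 11000
01011
00001
10101
00011
00000
11100
t=1: 00010
01111
01100
10000
10011
11111
10100
t=2: 10000
11001
00001
10110
00000
00000
10000
t=3: 00000
01001
00100
00011
00000
00000
00000

5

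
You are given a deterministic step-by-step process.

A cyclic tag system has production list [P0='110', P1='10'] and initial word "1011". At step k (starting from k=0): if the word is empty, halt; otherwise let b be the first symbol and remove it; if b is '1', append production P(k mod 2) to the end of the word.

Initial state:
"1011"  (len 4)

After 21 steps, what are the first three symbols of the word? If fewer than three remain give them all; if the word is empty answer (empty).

011

t=0: "1011"  (len 4)
t=1: "011110"  (len 6)
t=2: "11110"  (len 5)
t=3: "1110110"  (len 7)
t=4: "11011010"  (len 8)
t=5: "1011010110"  (len 10)
t=6: "01101011010"  (len 11)
t=7: "1101011010"  (len 10)
t=8: "10101101010"  (len 11)
t=9: "0101101010110"  (len 13)
t=10: "101101010110"  (len 12)
t=11: "01101010110110"  (len 14)
t=12: "1101010110110"  (len 13)
t=13: "101010110110110"  (len 15)
t=14: "0101011011011010"  (len 16)
t=15: "101011011011010"  (len 15)
t=16: "0101101101101010"  (len 16)
t=17: "101101101101010"  (len 15)
t=18: "0110110110101010"  (len 16)
t=19: "110110110101010"  (len 15)
t=20: "1011011010101010"  (len 16)
t=21: "011011010101010110"  (len 18)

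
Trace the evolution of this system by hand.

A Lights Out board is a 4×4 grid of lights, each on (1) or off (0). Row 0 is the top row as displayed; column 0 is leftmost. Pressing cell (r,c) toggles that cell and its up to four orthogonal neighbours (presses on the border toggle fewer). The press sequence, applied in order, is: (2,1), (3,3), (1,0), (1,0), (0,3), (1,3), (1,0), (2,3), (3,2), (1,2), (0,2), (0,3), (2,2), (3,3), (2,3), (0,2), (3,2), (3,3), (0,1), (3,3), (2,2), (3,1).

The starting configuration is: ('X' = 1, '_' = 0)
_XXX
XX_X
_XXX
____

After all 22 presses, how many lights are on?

7

0) _XXX
XX_X
_XXX
____
1) _XXX
X__X
X__X
_X__
2) _XXX
X__X
X___
_XXX
3) XXXX
_X_X
____
_XXX
4) _XXX
X__X
X___
_XXX
5) _X__
X___
X___
_XXX
6) _X_X
X_XX
X__X
_XXX
7) XX_X
_XXX
___X
_XXX
8) XX_X
_XX_
__X_
_XX_
9) XX_X
_XX_
____
___X
10) XXXX
___X
__X_
___X
11) X___
__XX
__X_
___X
12) X_XX
__X_
__X_
___X
13) X_XX
____
_X_X
__XX
14) X_XX
____
_X__
____
15) X_XX
___X
_XXX
___X
16) XX__
__XX
_XXX
___X
17) XX__
__XX
_X_X
_XX_
18) XX__
__XX
_X__
_X_X
19) __X_
_XXX
_X__
_X_X
20) __X_
_XXX
_X_X
_XX_
21) __X_
_X_X
__X_
_X__
22) __X_
_X_X
_XX_
X_X_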